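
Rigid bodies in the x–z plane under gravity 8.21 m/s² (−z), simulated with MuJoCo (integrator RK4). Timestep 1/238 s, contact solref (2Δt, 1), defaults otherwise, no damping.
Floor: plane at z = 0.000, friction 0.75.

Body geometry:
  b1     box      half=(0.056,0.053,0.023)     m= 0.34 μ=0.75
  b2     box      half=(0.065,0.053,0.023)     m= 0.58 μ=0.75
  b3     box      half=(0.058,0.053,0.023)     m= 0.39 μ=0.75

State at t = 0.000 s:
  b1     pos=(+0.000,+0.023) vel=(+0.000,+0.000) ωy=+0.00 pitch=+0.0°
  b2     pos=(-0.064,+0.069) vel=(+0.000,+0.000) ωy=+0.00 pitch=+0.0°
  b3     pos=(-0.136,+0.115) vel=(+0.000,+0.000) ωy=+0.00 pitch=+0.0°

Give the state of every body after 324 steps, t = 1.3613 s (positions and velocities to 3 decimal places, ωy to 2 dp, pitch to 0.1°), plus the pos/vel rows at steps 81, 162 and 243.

State at t = 1.3613 s:
  b1     pos=(+0.001,+0.023) vel=(+0.001,+0.000) ωy=+0.00 pitch=+0.0°
  b2     pos=(-0.076,+0.059) vel=(+0.000,+0.000) ωy=+0.01 pitch=-39.1°
  b3     pos=(-0.164,+0.052) vel=(+0.000,+0.000) ωy=+0.00 pitch=-34.6°

Key-timestep trajectory:
   step    t(s)  b1.x    b1.z    b1.vx   b1.vz   b2.x    b2.z    b2.vx   b2.vz   b3.x    b3.z    b3.vx   b3.vz 
     81  0.3403   +0.000  +0.023  +0.001  +0.000   -0.076  +0.059  +0.000  +0.000   -0.164  +0.052  +0.000  +0.000
    162  0.6807   +0.000  +0.023  +0.001  +0.000   -0.076  +0.059  +0.000  +0.000   -0.164  +0.052  +0.000  +0.000
    243  1.0210   +0.001  +0.023  +0.001  +0.000   -0.076  +0.059  +0.000  +0.000   -0.164  +0.052  +0.000  +0.000


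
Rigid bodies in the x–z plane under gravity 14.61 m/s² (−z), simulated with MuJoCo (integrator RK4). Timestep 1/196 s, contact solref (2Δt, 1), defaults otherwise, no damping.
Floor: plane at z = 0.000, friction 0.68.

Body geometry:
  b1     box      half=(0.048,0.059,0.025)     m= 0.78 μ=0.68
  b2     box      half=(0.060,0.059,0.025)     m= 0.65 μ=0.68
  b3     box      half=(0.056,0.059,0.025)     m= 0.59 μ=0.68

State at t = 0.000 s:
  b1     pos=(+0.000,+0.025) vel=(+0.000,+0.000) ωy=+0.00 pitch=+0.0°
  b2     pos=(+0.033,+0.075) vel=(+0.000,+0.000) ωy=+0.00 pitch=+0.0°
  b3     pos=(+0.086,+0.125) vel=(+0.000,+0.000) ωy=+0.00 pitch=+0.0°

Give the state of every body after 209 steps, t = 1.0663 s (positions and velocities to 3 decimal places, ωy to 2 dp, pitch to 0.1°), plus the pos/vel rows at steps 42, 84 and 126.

State at t = 1.0663 s:
  b1     pos=(+0.000,+0.025) vel=(+0.000,+0.000) ωy=+0.00 pitch=+0.0°
  b2     pos=(+0.091,+0.060) vel=(+0.000,+0.000) ωy=+0.00 pitch=+90.0°
  b3     pos=(+0.258,+0.025) vel=(+0.000,+0.000) ωy=+0.00 pitch=+180.0°

Key-timestep trajectory:
   step    t(s)  b1.x    b1.z    b1.vx   b1.vz   b2.x    b2.z    b2.vx   b2.vz   b3.x    b3.z    b3.vx   b3.vz 
     42  0.2143   +0.000  +0.025  +0.000  +0.000   +0.062  +0.074  +0.326  -0.290   +0.138  +0.057  +0.232  -0.006
     84  0.4286   +0.000  +0.025  +0.000  +0.000   +0.100  +0.063  -0.100  -0.025   +0.196  +0.061  +0.160  +0.012
    126  0.6429   +0.000  +0.025  +0.000  +0.000   +0.093  +0.061  -0.021  -0.003   +0.259  +0.022  +0.103  -0.157


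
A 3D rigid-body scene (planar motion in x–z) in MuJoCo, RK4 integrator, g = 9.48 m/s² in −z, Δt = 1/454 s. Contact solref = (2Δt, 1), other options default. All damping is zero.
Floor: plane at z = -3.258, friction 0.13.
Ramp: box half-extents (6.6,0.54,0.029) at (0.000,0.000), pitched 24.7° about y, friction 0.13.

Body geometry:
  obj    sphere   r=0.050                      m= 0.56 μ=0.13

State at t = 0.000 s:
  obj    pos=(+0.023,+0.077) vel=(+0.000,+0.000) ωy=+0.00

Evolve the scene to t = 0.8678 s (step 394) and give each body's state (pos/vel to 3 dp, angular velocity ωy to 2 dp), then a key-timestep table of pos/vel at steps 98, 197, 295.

State at t = 0.8678 s:
  obj    pos=(+0.996,-0.371) vel=(+2.241,-1.036) ωy=+48.45

Key-timestep trajectory:
   step    t(s)  obj.x    obj.z    obj.vx   obj.vz 
     98  0.2159   +0.083  +0.049  +0.560  -0.255
    197  0.4339   +0.267  -0.036  +1.123  -0.513
    295  0.6498   +0.569  -0.175  +1.680  -0.769


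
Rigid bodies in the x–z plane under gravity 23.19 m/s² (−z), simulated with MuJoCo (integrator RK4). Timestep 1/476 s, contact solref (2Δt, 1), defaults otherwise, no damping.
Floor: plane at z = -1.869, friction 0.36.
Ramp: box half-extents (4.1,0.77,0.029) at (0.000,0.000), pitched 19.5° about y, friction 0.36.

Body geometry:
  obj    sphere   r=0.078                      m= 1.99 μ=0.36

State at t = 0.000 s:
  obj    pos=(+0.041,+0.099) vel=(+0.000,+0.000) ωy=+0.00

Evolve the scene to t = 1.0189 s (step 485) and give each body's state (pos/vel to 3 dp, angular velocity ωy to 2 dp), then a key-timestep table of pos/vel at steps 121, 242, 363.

State at t = 1.0189 s:
  obj    pos=(+2.747,-0.859) vel=(+5.311,-1.881) ωy=+72.22

Key-timestep trajectory:
   step    t(s)  obj.x    obj.z    obj.vx   obj.vz 
    121  0.2542   +0.209  +0.039  +1.325  -0.469
    242  0.5084   +0.715  -0.140  +2.650  -0.938
    363  0.7626   +1.557  -0.438  +3.975  -1.408


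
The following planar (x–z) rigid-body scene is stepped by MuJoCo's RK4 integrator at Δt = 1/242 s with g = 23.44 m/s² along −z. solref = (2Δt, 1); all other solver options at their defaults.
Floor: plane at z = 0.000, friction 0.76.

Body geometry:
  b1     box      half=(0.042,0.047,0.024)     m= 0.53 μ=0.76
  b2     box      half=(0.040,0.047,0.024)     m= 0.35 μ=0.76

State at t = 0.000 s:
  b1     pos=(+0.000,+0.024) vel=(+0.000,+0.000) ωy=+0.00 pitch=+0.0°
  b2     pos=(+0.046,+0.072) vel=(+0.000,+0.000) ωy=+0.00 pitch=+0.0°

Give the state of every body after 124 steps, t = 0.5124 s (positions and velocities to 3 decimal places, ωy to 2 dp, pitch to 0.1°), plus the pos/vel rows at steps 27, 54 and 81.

State at t = 0.5124 s:
  b1     pos=(+0.000,+0.024) vel=(+0.000,+0.000) ωy=+0.00 pitch=+0.0°
  b2     pos=(+0.147,+0.024) vel=(+0.000,+0.000) ωy=+0.00 pitch=+180.0°

Key-timestep trajectory:
   step    t(s)  b1.x    b1.z    b1.vx   b1.vz   b2.x    b2.z    b2.vx   b2.vz 
     27  0.1116   +0.000  +0.024  +0.000  +0.000   +0.060  +0.064  +0.285  -0.299
     54  0.2231   +0.000  +0.024  +0.000  +0.000   +0.100  +0.046  +0.217  +0.027
     81  0.3347   +0.000  +0.024  +0.000  +0.000   +0.130  +0.039  +0.465  -0.270


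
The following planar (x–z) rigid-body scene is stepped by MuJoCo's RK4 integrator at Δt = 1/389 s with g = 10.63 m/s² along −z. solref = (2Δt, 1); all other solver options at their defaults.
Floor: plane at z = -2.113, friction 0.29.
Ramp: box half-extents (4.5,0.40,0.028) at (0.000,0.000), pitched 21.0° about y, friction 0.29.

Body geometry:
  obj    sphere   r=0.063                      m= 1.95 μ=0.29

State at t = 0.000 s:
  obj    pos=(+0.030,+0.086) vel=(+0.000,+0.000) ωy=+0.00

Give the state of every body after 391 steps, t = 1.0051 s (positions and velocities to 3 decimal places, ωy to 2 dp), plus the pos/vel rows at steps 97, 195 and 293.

State at t = 1.0051 s:
  obj    pos=(+1.313,-0.407) vel=(+2.553,-0.980) ωy=+43.41

Key-timestep trajectory:
   step    t(s)  obj.x    obj.z    obj.vx   obj.vz 
     97  0.2494   +0.109  +0.056  +0.634  -0.243
    195  0.5013   +0.349  -0.037  +1.273  -0.489
    293  0.7532   +0.751  -0.191  +1.913  -0.735


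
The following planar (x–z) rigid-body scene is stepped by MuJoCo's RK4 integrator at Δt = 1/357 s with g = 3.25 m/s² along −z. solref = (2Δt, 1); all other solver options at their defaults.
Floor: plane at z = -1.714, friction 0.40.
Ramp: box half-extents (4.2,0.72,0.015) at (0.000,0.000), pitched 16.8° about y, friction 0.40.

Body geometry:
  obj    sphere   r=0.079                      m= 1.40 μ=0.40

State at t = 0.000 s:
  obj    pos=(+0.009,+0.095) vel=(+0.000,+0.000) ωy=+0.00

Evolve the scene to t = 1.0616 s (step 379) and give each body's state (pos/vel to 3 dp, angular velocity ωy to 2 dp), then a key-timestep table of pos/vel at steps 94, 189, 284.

State at t = 1.0616 s:
  obj    pos=(+0.371,-0.014) vel=(+0.682,-0.206) ωy=+9.02

Key-timestep trajectory:
   step    t(s)  obj.x    obj.z    obj.vx   obj.vz 
     94  0.2633   +0.031  +0.089  +0.169  -0.051
    189  0.5294   +0.099  +0.068  +0.340  -0.103
    284  0.7955   +0.212  +0.034  +0.511  -0.154


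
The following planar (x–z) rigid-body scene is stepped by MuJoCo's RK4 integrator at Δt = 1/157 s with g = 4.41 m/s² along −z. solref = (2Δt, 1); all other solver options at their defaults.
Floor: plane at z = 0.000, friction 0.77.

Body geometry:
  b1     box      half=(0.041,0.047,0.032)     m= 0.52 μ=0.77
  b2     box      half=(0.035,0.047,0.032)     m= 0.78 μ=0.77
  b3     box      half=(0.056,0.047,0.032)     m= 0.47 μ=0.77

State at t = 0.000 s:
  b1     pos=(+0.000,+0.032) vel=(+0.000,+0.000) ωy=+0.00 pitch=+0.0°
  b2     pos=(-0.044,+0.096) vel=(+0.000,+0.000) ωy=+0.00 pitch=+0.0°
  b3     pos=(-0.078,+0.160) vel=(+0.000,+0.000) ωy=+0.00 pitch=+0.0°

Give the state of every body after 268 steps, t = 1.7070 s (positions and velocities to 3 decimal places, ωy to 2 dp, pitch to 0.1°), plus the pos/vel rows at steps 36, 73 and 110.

State at t = 1.7070 s:
  b1     pos=(+0.000,+0.032) vel=(+0.000,+0.000) ωy=+0.00 pitch=+0.0°
  b2     pos=(-0.081,+0.035) vel=(+0.000,+0.000) ωy=+0.00 pitch=-90.0°
  b3     pos=(-0.276,+0.032) vel=(+0.000,+0.000) ωy=+0.00 pitch=+180.0°

Key-timestep trajectory:
   step    t(s)  b1.x    b1.z    b1.vx   b1.vz   b2.x    b2.z    b2.vx   b2.vz   b3.x    b3.z    b3.vx   b3.vz 
     36  0.2293   +0.000  +0.032  +0.000  +0.000   -0.056  +0.092  -0.114  -0.064   -0.112  +0.138  -0.298  -0.288
     73  0.4650   +0.000  +0.032  +0.000  +0.000   -0.081  +0.034  +0.032  +0.054   -0.193  +0.058  -0.233  +0.144
    110  0.7006   +0.000  +0.032  +0.000  +0.000   -0.081  +0.035  +0.000  +0.000   -0.241  +0.060  -0.234  -0.085


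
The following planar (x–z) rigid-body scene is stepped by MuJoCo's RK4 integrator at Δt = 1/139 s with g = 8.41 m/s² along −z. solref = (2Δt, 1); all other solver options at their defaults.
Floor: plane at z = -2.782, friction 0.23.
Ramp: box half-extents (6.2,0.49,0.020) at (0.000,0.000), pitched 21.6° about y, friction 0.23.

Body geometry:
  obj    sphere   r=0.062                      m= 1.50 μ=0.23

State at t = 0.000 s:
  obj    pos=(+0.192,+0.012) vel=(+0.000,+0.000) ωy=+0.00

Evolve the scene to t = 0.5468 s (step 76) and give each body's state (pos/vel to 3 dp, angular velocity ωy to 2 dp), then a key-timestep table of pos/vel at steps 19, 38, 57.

State at t = 0.5468 s:
  obj    pos=(+0.499,-0.110) vel=(+1.124,-0.445) ωy=+19.49

Key-timestep trajectory:
   step    t(s)  obj.x    obj.z    obj.vx   obj.vz 
     19  0.1367   +0.211  +0.005  +0.281  -0.111
     38  0.2734   +0.269  -0.018  +0.562  -0.223
     57  0.4101   +0.365  -0.056  +0.843  -0.334


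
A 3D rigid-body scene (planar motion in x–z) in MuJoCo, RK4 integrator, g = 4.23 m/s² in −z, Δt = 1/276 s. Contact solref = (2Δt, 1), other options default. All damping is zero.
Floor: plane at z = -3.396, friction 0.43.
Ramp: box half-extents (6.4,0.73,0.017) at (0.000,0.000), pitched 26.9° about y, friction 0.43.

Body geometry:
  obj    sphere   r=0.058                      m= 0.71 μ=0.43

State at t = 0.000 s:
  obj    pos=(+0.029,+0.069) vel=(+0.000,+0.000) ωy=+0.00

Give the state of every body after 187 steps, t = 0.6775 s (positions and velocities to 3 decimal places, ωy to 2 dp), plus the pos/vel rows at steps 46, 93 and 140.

State at t = 0.6775 s:
  obj    pos=(+0.309,-0.073) vel=(+0.826,-0.419) ωy=+15.97

Key-timestep trajectory:
   step    t(s)  obj.x    obj.z    obj.vx   obj.vz 
     46  0.1667   +0.046  +0.061  +0.203  -0.103
     93  0.3370   +0.098  +0.034  +0.411  -0.208
    140  0.5072   +0.186  -0.010  +0.618  -0.314


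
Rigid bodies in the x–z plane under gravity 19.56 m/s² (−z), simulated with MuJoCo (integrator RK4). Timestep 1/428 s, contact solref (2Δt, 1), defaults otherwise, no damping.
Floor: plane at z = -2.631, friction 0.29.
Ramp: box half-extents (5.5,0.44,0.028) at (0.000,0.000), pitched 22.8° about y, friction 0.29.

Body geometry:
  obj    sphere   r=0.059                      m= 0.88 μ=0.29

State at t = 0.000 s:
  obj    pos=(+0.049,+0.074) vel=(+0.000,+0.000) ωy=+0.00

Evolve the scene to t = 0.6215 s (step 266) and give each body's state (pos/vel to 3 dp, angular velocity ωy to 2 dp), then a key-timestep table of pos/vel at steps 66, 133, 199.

State at t = 0.6215 s:
  obj    pos=(+1.013,-0.331) vel=(+3.102,-1.304) ωy=+57.02

Key-timestep trajectory:
   step    t(s)  obj.x    obj.z    obj.vx   obj.vz 
     66  0.1542   +0.108  +0.049  +0.770  -0.324
    133  0.3107   +0.290  -0.028  +1.551  -0.652
    199  0.4650   +0.589  -0.153  +2.321  -0.976


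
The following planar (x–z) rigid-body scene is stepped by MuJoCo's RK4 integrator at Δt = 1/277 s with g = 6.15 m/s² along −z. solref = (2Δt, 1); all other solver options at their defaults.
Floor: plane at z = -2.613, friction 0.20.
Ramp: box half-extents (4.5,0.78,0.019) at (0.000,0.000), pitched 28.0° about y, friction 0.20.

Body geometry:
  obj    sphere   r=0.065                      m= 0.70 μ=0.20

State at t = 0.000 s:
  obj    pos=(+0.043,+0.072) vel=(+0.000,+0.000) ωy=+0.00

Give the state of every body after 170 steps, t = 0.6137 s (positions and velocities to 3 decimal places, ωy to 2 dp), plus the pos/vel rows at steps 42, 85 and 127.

State at t = 0.6137 s:
  obj    pos=(+0.386,-0.110) vel=(+1.118,-0.594) ωy=+19.47

Key-timestep trajectory:
   step    t(s)  obj.x    obj.z    obj.vx   obj.vz 
     42  0.1516   +0.064  +0.061  +0.276  -0.147
     85  0.3069   +0.129  +0.027  +0.559  -0.297
    127  0.4585   +0.235  -0.030  +0.835  -0.444


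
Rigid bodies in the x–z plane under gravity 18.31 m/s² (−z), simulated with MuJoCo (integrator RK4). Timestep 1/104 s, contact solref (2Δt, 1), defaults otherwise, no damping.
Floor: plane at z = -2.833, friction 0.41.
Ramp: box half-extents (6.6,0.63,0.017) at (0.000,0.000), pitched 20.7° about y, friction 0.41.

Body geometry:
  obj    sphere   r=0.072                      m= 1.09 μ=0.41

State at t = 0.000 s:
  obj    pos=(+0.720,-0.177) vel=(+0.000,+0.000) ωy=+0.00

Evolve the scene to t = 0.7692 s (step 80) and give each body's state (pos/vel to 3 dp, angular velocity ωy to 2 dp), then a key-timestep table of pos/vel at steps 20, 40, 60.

State at t = 0.7692 s:
  obj    pos=(+2.000,-0.660) vel=(+3.326,-1.257) ωy=+49.38

Key-timestep trajectory:
   step    t(s)  obj.x    obj.z    obj.vx   obj.vz 
     20  0.1923   +0.800  -0.207  +0.832  -0.314
     40  0.3846   +1.040  -0.298  +1.663  -0.629
     60  0.5769   +1.440  -0.449  +2.495  -0.943


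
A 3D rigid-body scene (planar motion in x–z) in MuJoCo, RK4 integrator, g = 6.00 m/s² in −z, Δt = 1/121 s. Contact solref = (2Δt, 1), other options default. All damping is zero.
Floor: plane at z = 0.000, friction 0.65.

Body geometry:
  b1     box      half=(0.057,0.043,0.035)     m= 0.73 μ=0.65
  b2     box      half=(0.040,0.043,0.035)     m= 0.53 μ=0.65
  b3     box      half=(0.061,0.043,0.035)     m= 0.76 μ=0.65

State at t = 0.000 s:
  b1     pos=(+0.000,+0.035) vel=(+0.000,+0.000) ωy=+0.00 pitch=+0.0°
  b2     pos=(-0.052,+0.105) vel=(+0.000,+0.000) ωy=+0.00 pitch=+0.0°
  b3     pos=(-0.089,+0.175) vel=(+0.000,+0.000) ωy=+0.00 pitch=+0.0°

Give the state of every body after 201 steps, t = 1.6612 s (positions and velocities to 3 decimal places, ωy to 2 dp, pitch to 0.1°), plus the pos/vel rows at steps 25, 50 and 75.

State at t = 1.6612 s:
  b1     pos=(+0.000,+0.035) vel=(+0.000,+0.000) ωy=+0.00 pitch=+0.0°
  b2     pos=(-0.098,+0.040) vel=(+0.000,+0.000) ωy=+0.00 pitch=-90.0°
  b3     pos=(-0.305,+0.035) vel=(+0.000,+0.000) ωy=+0.00 pitch=+180.0°

Key-timestep trajectory:
   step    t(s)  b1.x    b1.z    b1.vx   b1.vz   b2.x    b2.z    b2.vx   b2.vz   b3.x    b3.z    b3.vx   b3.vz 
     25  0.2066   +0.000  +0.035  +0.001  +0.000   -0.062  +0.105  -0.114  -0.015   -0.117  +0.161  -0.300  -0.192
     50  0.4132   +0.000  +0.035  +0.000  +0.000   -0.101  +0.056  -0.224  -0.703   -0.200  +0.061  -0.540  -0.091
     75  0.6198   +0.000  +0.035  +0.000  +0.000   -0.098  +0.040  +0.004  +0.003   -0.274  +0.062  -0.377  -0.201


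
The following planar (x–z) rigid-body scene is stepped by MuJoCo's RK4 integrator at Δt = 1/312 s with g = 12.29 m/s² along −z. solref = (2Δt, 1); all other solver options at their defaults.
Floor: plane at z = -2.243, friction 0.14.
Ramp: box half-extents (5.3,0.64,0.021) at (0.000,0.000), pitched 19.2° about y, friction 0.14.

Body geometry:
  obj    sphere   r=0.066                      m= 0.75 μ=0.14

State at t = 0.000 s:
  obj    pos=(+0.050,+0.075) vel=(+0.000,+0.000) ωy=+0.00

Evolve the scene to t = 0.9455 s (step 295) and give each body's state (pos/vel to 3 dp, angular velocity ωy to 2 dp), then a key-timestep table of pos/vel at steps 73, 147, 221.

State at t = 0.9455 s:
  obj    pos=(+1.269,-0.350) vel=(+2.578,-0.898) ωy=+41.35

Key-timestep trajectory:
   step    t(s)  obj.x    obj.z    obj.vx   obj.vz 
     73  0.2340   +0.125  +0.049  +0.638  -0.222
    147  0.4712   +0.353  -0.031  +1.285  -0.447
    221  0.7083   +0.734  -0.163  +1.931  -0.673


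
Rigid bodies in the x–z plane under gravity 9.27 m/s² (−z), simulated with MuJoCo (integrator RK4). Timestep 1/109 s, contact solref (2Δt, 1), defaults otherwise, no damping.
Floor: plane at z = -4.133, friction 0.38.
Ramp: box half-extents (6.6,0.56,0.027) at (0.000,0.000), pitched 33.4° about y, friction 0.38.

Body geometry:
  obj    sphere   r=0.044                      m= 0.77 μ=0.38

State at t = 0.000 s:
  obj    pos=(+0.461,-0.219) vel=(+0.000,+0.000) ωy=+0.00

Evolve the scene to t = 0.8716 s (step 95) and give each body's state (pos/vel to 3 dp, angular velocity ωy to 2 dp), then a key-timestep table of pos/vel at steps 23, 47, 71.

State at t = 0.8716 s:
  obj    pos=(+1.617,-0.981) vel=(+2.652,-1.749) ωy=+72.18

Key-timestep trajectory:
   step    t(s)  obj.x    obj.z    obj.vx   obj.vz 
     23  0.2110   +0.529  -0.264  +0.642  -0.424
     47  0.4312   +0.744  -0.406  +1.312  -0.865
     71  0.6514   +1.107  -0.645  +1.982  -1.307


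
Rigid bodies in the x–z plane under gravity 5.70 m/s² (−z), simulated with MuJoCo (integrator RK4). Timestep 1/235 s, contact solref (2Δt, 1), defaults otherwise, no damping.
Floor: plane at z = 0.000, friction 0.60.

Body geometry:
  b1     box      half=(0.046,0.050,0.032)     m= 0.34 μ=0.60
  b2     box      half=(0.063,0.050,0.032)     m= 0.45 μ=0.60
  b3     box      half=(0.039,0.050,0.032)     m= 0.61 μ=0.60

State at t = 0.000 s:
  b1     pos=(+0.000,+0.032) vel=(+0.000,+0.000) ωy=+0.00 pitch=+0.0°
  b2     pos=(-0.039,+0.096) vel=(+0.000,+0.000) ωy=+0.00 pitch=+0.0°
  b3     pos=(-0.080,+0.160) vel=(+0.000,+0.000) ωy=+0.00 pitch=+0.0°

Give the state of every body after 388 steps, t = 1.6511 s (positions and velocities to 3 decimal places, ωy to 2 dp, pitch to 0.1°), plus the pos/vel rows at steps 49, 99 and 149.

State at t = 1.6511 s:
  b1     pos=(+0.000,+0.032) vel=(+0.000,+0.000) ωy=+0.00 pitch=+0.0°
  b2     pos=(-0.161,+0.063) vel=(+0.000,+0.000) ωy=+0.00 pitch=-143.2°
  b3     pos=(-0.254,+0.032) vel=(+0.000,+0.000) ωy=+0.00 pitch=+180.0°

Key-timestep trajectory:
   step    t(s)  b1.x    b1.z    b1.vx   b1.vz   b2.x    b2.z    b2.vx   b2.vz   b3.x    b3.z    b3.vx   b3.vz 
     49  0.2085   +0.000  +0.032  +0.000  +0.000   -0.049  +0.097  -0.116  -0.016   -0.109  +0.144  -0.290  -0.234
     99  0.4213   +0.000  +0.032  +0.000  +0.000   -0.096  +0.064  -0.367  -0.178   -0.187  +0.043  -0.253  +0.226
    149  0.6340   +0.000  +0.032  +0.000  +0.000   -0.133  +0.071  -0.136  -0.006   -0.236  +0.045  -0.269  -0.144


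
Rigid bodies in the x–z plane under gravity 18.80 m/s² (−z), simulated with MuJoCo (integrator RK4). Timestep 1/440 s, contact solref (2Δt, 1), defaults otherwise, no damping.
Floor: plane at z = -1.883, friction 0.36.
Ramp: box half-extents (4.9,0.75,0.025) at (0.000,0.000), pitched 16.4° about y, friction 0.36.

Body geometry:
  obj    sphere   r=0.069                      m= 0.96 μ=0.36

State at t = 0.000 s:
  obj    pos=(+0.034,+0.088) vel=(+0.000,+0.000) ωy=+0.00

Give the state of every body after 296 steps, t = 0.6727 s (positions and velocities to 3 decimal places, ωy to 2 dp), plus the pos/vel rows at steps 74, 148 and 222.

State at t = 0.6727 s:
  obj    pos=(+0.857,-0.154) vel=(+2.447,-0.720) ωy=+36.96

Key-timestep trajectory:
   step    t(s)  obj.x    obj.z    obj.vx   obj.vz 
     74  0.1682   +0.085  +0.073  +0.612  -0.180
    148  0.3364   +0.240  +0.027  +1.224  -0.360
    222  0.5045   +0.497  -0.048  +1.835  -0.540


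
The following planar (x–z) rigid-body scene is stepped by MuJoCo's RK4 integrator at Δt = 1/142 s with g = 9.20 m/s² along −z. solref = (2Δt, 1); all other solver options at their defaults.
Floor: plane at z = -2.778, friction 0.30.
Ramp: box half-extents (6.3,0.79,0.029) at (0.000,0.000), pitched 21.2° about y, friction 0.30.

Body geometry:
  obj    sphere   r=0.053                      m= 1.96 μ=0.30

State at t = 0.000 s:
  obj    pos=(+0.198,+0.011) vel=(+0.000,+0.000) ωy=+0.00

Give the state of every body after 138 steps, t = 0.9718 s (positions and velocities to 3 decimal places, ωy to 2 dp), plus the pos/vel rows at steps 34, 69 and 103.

State at t = 0.9718 s:
  obj    pos=(+1.244,-0.395) vel=(+2.153,-0.835) ωy=+43.57

Key-timestep trajectory:
   step    t(s)  obj.x    obj.z    obj.vx   obj.vz 
     34  0.2394   +0.262  -0.014  +0.531  -0.206
     69  0.4859   +0.460  -0.090  +1.077  -0.418
    103  0.7254   +0.781  -0.215  +1.607  -0.623


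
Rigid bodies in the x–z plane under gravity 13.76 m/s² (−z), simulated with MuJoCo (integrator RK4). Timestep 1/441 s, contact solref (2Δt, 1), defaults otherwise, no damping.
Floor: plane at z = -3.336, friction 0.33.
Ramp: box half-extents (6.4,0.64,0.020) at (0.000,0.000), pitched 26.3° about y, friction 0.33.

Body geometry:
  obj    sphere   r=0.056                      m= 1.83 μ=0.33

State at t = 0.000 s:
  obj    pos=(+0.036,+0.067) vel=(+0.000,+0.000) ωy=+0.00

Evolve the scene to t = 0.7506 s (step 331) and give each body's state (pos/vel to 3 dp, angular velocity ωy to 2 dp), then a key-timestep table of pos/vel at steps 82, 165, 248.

State at t = 0.7506 s:
  obj    pos=(+1.136,-0.477) vel=(+2.930,-1.448) ωy=+58.36

Key-timestep trajectory:
   step    t(s)  obj.x    obj.z    obj.vx   obj.vz 
     82  0.1859   +0.104  +0.034  +0.726  -0.359
    165  0.3741   +0.309  -0.068  +1.461  -0.722
    248  0.5624   +0.653  -0.238  +2.196  -1.085


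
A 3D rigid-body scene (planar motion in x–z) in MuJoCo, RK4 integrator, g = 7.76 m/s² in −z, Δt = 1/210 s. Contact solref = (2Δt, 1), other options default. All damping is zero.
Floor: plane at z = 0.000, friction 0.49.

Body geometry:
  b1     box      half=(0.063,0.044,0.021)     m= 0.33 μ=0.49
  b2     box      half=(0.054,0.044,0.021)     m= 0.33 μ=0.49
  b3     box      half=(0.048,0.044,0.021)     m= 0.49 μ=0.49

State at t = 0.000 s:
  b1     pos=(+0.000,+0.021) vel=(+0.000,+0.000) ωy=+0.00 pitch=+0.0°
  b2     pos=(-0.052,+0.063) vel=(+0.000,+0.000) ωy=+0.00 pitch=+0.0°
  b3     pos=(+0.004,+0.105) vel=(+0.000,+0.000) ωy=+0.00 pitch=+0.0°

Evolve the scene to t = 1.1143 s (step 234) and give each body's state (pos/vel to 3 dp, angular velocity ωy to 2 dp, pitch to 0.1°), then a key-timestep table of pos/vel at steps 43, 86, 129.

State at t = 1.1143 s:
  b1     pos=(+0.000,+0.021) vel=(+0.000,+0.000) ωy=+0.00 pitch=+0.0°
  b2     pos=(-0.052,+0.063) vel=(+0.000,+0.000) ωy=+0.00 pitch=+0.0°
  b3     pos=(+0.127,+0.021) vel=(+0.000,+0.000) ωy=+0.00 pitch=+180.0°

Key-timestep trajectory:
   step    t(s)  b1.x    b1.z    b1.vx   b1.vz   b2.x    b2.z    b2.vx   b2.vz   b3.x    b3.z    b3.vx   b3.vz 
     43  0.2048   +0.000  +0.021  +0.000  +0.000   -0.052  +0.063  -0.001  +0.000   +0.011  +0.103  +0.093  -0.042
     86  0.4095   +0.000  +0.021  +0.000  +0.000   -0.052  +0.063  +0.000  +0.000   +0.040  +0.094  +0.169  -0.024
    129  0.6143   +0.000  +0.021  +0.000  +0.000   -0.052  +0.063  +0.000  +0.000   +0.085  +0.086  +0.287  -0.144


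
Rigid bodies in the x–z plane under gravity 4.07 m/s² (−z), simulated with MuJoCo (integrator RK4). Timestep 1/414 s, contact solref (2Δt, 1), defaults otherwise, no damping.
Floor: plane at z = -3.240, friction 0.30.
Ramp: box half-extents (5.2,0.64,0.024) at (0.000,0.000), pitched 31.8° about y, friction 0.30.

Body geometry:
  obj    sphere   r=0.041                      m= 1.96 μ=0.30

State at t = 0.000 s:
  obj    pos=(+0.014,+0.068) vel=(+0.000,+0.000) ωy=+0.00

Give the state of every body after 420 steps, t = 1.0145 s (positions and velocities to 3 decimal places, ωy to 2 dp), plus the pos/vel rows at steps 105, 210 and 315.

State at t = 1.0145 s:
  obj    pos=(+0.684,-0.348) vel=(+1.321,-0.819) ωy=+37.90

Key-timestep trajectory:
   step    t(s)  obj.x    obj.z    obj.vx   obj.vz 
    105  0.2536   +0.056  +0.042  +0.330  -0.205
    210  0.5072   +0.181  -0.036  +0.660  -0.410
    315  0.7609   +0.391  -0.166  +0.991  -0.614


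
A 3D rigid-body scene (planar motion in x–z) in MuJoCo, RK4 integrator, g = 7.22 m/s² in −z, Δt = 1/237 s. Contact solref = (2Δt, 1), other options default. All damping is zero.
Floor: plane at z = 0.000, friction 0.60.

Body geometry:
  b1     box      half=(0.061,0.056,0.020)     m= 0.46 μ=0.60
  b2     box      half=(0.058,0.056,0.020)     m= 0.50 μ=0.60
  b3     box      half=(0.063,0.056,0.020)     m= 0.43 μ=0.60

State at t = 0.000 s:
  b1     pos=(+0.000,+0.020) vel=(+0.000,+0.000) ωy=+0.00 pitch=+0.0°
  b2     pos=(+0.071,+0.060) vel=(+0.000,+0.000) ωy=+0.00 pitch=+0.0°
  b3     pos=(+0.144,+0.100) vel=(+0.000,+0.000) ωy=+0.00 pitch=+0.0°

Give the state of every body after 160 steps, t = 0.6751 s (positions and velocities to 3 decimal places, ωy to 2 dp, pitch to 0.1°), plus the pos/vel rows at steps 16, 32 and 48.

State at t = 0.6751 s:
  b1     pos=(+0.000,+0.020) vel=(+0.000,+0.000) ωy=+0.00 pitch=+0.0°
  b2     pos=(+0.080,+0.050) vel=(+0.000,+0.000) ωy=-0.01 pitch=+36.3°
  b3     pos=(+0.158,+0.050) vel=(+0.000,+0.000) ωy=+0.00 pitch=+31.2°

Key-timestep trajectory:
   step    t(s)  b1.x    b1.z    b1.vx   b1.vz   b2.x    b2.z    b2.vx   b2.vz   b3.x    b3.z    b3.vx   b3.vz 
     16  0.0675   +0.000  +0.020  +0.000  +0.000   +0.073  +0.059  +0.071  -0.048   +0.147  +0.089  +0.103  -0.331
     32  0.1350   +0.000  +0.020  +0.000  +0.000   +0.080  +0.052  +0.108  -0.161   +0.158  +0.054  +0.176  -0.734
     48  0.2025   +0.000  +0.020  -0.001  +0.000   +0.080  +0.051  +0.004  +0.004   +0.158  +0.050  +0.005  +0.006


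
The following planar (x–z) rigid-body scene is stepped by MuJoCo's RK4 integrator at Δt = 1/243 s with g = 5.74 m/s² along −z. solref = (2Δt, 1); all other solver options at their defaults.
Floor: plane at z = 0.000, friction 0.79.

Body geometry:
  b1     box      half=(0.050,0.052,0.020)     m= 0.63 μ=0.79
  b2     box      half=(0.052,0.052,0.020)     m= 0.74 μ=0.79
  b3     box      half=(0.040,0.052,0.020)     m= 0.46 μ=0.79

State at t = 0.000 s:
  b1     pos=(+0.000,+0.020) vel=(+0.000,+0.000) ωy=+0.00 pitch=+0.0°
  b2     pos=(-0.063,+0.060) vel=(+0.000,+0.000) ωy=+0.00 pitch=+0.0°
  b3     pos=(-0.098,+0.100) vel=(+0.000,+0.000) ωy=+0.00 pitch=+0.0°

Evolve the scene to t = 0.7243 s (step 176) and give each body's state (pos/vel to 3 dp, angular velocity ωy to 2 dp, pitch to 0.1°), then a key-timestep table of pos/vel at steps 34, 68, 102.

State at t = 0.7243 s:
  b1     pos=(+0.000,+0.020) vel=(+0.000,+0.000) ωy=+0.00 pitch=+0.0°
  b2     pos=(-0.072,+0.048) vel=(+0.000,+0.000) ωy=+0.01 pitch=-38.4°
  b3     pos=(-0.224,+0.020) vel=(+0.000,+0.000) ωy=+0.00 pitch=+180.0°

Key-timestep trajectory:
   step    t(s)  b1.x    b1.z    b1.vx   b1.vz   b2.x    b2.z    b2.vx   b2.vz   b3.x    b3.z    b3.vx   b3.vz 
     34  0.1399   +0.000  +0.020  +0.000  +0.000   -0.071  +0.052  -0.093  -0.151   -0.120  +0.072  -0.252  -0.483
     68  0.2798   +0.000  +0.020  +0.000  +0.000   -0.082  +0.053  -0.012  +0.004   -0.166  +0.041  -0.262  +0.144
    102  0.4198   +0.000  +0.020  +0.004  -0.003   -0.071  +0.048  -0.014  +0.033   -0.201  +0.040  -0.281  -0.128


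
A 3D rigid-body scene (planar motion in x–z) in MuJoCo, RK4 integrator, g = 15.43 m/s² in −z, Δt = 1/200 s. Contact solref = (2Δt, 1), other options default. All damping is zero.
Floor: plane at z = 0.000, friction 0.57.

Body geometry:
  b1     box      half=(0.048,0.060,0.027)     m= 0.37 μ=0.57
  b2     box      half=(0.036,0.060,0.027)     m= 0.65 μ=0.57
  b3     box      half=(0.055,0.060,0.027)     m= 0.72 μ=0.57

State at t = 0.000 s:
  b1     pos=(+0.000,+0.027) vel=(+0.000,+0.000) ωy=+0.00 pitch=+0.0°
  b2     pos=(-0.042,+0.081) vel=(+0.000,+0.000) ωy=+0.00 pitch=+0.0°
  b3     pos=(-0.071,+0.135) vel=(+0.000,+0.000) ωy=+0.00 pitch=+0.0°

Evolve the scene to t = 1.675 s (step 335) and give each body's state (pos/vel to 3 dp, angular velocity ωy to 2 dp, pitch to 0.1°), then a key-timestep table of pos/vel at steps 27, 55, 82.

State at t = 1.675 s:
  b1     pos=(+0.000,+0.027) vel=(+0.000,+0.000) ωy=+0.00 pitch=+0.0°
  b2     pos=(-0.082,+0.036) vel=(+0.000,+0.000) ωy=+0.00 pitch=-90.0°
  b3     pos=(-0.250,+0.027) vel=(+0.000,+0.000) ωy=+0.00 pitch=+180.0°

Key-timestep trajectory:
   step    t(s)  b1.x    b1.z    b1.vx   b1.vz   b2.x    b2.z    b2.vx   b2.vz   b3.x    b3.z    b3.vx   b3.vz 
     27  0.1350   +0.000  +0.027  +0.003  +0.000   -0.051  +0.081  -0.168  -0.015   -0.096  +0.123  -0.418  -0.287
     55  0.2750   +0.000  +0.027  +0.000  +0.000   -0.083  +0.033  +0.061  +0.142   -0.171  +0.056  -0.418  +0.203
     82  0.4100   +0.000  +0.027  +0.000  +0.000   -0.082  +0.036  +0.000  +0.000   -0.223  +0.053  -0.488  -0.293


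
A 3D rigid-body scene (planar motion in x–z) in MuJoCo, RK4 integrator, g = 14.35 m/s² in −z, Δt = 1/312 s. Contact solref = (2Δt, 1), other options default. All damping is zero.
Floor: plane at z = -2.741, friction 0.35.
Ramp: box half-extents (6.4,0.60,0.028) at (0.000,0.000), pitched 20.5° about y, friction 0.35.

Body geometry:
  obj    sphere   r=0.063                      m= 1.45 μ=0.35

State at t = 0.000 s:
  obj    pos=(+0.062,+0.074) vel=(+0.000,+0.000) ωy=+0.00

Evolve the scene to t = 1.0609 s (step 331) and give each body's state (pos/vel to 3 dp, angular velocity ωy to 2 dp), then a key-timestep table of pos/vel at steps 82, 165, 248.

State at t = 1.0609 s:
  obj    pos=(+1.954,-0.634) vel=(+3.567,-1.334) ωy=+60.44

Key-timestep trajectory:
   step    t(s)  obj.x    obj.z    obj.vx   obj.vz 
     82  0.2628   +0.178  +0.031  +0.884  -0.330
    165  0.5288   +0.532  -0.102  +1.778  -0.665
    248  0.7949   +1.124  -0.323  +2.673  -0.999


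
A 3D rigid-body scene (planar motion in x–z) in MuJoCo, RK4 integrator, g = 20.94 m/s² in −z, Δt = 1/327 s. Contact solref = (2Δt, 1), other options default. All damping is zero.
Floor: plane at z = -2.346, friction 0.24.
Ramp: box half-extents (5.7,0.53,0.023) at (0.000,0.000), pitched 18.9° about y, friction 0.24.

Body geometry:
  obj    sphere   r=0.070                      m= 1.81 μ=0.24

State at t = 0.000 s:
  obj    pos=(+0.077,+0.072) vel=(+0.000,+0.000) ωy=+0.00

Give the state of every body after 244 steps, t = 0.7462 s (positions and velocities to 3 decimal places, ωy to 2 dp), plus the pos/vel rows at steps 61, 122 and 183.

State at t = 0.7462 s:
  obj    pos=(+1.353,-0.365) vel=(+3.420,-1.171) ωy=+51.64

Key-timestep trajectory:
   step    t(s)  obj.x    obj.z    obj.vx   obj.vz 
     61  0.1865   +0.157  +0.045  +0.855  -0.293
    122  0.3731   +0.396  -0.037  +1.710  -0.586
    183  0.5596   +0.795  -0.174  +2.565  -0.878


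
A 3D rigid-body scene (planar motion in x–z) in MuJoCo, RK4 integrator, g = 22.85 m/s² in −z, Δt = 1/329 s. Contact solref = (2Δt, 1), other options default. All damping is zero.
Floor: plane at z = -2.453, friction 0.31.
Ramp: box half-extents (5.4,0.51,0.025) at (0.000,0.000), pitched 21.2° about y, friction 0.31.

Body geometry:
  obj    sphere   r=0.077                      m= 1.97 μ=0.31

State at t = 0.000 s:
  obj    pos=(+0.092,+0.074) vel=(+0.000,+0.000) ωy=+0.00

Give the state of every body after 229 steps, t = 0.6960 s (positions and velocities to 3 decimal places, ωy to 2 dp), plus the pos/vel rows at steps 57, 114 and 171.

State at t = 0.6960 s:
  obj    pos=(+1.425,-0.443) vel=(+3.830,-1.486) ωy=+53.35

Key-timestep trajectory:
   step    t(s)  obj.x    obj.z    obj.vx   obj.vz 
     57  0.1733   +0.175  +0.042  +0.954  -0.370
    114  0.3465   +0.422  -0.054  +1.907  -0.740
    171  0.5198   +0.835  -0.215  +2.860  -1.109


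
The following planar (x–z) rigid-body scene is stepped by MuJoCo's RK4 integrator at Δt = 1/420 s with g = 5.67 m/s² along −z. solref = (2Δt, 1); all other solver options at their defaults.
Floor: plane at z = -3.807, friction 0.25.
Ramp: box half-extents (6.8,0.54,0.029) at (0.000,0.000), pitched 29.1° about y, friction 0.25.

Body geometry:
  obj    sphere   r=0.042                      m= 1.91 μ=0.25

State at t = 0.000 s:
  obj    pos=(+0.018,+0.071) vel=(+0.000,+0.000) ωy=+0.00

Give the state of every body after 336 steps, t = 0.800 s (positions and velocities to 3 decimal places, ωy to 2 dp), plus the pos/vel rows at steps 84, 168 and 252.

State at t = 0.800 s:
  obj    pos=(+0.569,-0.235) vel=(+1.377,-0.766) ωy=+37.51

Key-timestep trajectory:
   step    t(s)  obj.x    obj.z    obj.vx   obj.vz 
     84  0.2000   +0.053  +0.052  +0.344  -0.192
    168  0.4000   +0.156  -0.005  +0.688  -0.383
    252  0.6000   +0.328  -0.101  +1.033  -0.575


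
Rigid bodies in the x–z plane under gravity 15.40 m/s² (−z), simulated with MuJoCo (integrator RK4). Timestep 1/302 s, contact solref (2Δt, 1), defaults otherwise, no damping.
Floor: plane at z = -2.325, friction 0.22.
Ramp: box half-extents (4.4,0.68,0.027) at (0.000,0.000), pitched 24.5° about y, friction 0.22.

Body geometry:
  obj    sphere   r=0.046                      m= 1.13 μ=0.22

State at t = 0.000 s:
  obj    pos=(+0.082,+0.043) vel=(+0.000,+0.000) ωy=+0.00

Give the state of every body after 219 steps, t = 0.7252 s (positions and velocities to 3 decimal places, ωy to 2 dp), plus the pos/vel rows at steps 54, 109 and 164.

State at t = 0.7252 s:
  obj    pos=(+1.174,-0.455) vel=(+3.010,-1.372) ωy=+71.90

Key-timestep trajectory:
   step    t(s)  obj.x    obj.z    obj.vx   obj.vz 
     54  0.1788   +0.148  +0.013  +0.742  -0.338
    109  0.3609   +0.352  -0.080  +1.498  -0.683
    164  0.5430   +0.694  -0.236  +2.254  -1.027


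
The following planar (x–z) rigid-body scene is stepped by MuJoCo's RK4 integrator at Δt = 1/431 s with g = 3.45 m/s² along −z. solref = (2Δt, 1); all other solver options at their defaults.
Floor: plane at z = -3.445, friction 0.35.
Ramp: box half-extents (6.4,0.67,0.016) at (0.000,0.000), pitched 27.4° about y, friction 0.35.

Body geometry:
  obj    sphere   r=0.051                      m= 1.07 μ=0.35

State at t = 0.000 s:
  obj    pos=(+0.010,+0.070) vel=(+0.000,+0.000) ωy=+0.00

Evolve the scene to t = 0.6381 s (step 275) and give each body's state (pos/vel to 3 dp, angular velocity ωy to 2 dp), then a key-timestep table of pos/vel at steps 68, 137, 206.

State at t = 0.6381 s:
  obj    pos=(+0.215,-0.036) vel=(+0.642,-0.333) ωy=+14.19

Key-timestep trajectory:
   step    t(s)  obj.x    obj.z    obj.vx   obj.vz 
     68  0.1578   +0.023  +0.064  +0.159  -0.082
    137  0.3179   +0.061  +0.044  +0.320  -0.166
    206  0.4780   +0.125  +0.011  +0.481  -0.249


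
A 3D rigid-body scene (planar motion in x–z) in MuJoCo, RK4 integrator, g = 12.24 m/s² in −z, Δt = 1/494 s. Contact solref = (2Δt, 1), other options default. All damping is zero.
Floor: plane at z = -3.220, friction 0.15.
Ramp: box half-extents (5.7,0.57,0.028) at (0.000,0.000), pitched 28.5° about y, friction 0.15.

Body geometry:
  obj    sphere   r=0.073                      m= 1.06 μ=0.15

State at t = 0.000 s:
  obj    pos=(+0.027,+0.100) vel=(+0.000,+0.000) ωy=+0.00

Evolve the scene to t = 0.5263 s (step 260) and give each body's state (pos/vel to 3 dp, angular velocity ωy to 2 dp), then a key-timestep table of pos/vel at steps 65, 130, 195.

State at t = 0.5263 s:
  obj    pos=(+0.543,-0.180) vel=(+1.961,-1.054) ωy=+29.02

Key-timestep trajectory:
   step    t(s)  obj.x    obj.z    obj.vx   obj.vz 
     65  0.1316   +0.060  +0.083  +0.492  -0.265
    130  0.2632   +0.156  +0.030  +0.979  -0.536
    195  0.3947   +0.318  -0.057  +1.468  -0.801


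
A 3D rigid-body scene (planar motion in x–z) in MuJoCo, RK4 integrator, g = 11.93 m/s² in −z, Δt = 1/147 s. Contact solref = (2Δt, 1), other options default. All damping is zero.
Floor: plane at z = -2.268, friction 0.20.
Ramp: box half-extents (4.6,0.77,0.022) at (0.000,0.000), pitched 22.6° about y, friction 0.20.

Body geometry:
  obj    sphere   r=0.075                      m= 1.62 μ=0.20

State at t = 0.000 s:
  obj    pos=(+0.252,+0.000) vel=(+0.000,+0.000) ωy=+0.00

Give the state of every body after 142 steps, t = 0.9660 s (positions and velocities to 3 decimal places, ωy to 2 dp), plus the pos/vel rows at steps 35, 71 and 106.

State at t = 0.9660 s:
  obj    pos=(+1.663,-0.587) vel=(+2.921,-1.216) ωy=+42.17

Key-timestep trajectory:
   step    t(s)  obj.x    obj.z    obj.vx   obj.vz 
     35  0.2381   +0.338  -0.036  +0.720  -0.300
     71  0.4830   +0.605  -0.147  +1.461  -0.608
    106  0.7211   +1.038  -0.327  +2.180  -0.908


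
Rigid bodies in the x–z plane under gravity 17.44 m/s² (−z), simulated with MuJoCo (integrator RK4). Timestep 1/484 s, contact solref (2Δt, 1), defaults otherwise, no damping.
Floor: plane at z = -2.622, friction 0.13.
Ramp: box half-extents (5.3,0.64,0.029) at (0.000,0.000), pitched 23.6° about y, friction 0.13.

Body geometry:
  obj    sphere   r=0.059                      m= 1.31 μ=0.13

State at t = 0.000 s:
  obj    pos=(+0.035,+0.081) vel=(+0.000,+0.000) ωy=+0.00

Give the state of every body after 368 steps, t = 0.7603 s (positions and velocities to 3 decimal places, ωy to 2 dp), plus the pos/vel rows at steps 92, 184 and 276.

State at t = 0.7603 s:
  obj    pos=(+1.356,-0.496) vel=(+3.475,-1.518) ωy=+64.26

Key-timestep trajectory:
   step    t(s)  obj.x    obj.z    obj.vx   obj.vz 
     92  0.1901   +0.118  +0.045  +0.869  -0.380
    184  0.3802   +0.365  -0.064  +1.738  -0.759
    276  0.5702   +0.778  -0.244  +2.606  -1.139


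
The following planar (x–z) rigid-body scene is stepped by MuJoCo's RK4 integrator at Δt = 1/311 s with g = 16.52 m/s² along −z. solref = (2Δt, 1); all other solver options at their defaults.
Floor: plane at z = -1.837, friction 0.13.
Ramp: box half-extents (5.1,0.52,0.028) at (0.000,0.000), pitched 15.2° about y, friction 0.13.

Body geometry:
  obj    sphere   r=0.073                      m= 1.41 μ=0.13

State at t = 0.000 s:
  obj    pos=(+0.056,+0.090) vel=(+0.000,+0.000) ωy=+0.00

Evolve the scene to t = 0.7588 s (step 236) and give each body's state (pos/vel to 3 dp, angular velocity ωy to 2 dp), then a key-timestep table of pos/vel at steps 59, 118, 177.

State at t = 0.7588 s:
  obj    pos=(+0.916,-0.144) vel=(+2.266,-0.616) ωy=+32.15

Key-timestep trajectory:
   step    t(s)  obj.x    obj.z    obj.vx   obj.vz 
     59  0.1897   +0.110  +0.075  +0.567  -0.154
    118  0.3794   +0.271  +0.031  +1.133  -0.308
    177  0.5691   +0.540  -0.042  +1.699  -0.462


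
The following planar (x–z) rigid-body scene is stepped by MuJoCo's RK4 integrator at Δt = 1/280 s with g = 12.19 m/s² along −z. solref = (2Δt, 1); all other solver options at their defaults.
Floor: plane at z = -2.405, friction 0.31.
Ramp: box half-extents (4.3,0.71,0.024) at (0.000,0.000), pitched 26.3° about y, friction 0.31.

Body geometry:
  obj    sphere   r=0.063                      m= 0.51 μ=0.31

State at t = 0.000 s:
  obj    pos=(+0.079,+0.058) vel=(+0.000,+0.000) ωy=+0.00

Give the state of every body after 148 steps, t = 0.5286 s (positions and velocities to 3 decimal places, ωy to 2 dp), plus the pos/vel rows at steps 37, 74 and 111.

State at t = 0.5286 s:
  obj    pos=(+0.562,-0.181) vel=(+1.828,-0.904) ωy=+32.36

Key-timestep trajectory:
   step    t(s)  obj.x    obj.z    obj.vx   obj.vz 
     37  0.1321   +0.109  +0.043  +0.457  -0.226
     74  0.2643   +0.200  -0.002  +0.914  -0.452
    111  0.3964   +0.351  -0.076  +1.371  -0.678
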